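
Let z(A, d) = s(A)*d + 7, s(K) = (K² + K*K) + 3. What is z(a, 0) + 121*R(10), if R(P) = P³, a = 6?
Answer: 121007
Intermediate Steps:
s(K) = 3 + 2*K² (s(K) = (K² + K²) + 3 = 2*K² + 3 = 3 + 2*K²)
z(A, d) = 7 + d*(3 + 2*A²) (z(A, d) = (3 + 2*A²)*d + 7 = d*(3 + 2*A²) + 7 = 7 + d*(3 + 2*A²))
z(a, 0) + 121*R(10) = (7 + 0*(3 + 2*6²)) + 121*10³ = (7 + 0*(3 + 2*36)) + 121*1000 = (7 + 0*(3 + 72)) + 121000 = (7 + 0*75) + 121000 = (7 + 0) + 121000 = 7 + 121000 = 121007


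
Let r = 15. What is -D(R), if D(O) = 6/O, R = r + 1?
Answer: -3/8 ≈ -0.37500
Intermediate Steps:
R = 16 (R = 15 + 1 = 16)
-D(R) = -6/16 = -1*3/8 = -3/8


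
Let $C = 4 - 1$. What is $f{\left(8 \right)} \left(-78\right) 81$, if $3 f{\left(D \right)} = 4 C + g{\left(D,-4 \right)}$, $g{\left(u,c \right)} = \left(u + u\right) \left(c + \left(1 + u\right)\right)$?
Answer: $-193752$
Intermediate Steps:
$g{\left(u,c \right)} = 2 u \left(1 + c + u\right)$
$C = 3$ ($C = 4 - 1 = 3$)
$f{\left(D \right)} = 4 + \frac{2 D \left(-3 + D\right)}{3}$ ($f{\left(D \right)} = \frac{4 \cdot 3 + 2 D \left(1 - 4 + D\right)}{3} = \frac{12 + 2 D \left(-3 + D\right)}{3} = 4 + \frac{2 D \left(-3 + D\right)}{3}$)
$f{\left(8 \right)} \left(-78\right) 81 = \left(4 + \frac{2}{3} \cdot 8 \left(-3 + 8\right)\right) \left(-78\right) 81 = \left(4 + \frac{2}{3} \cdot 8 \cdot 5\right) \left(-78\right) 81 = \left(4 + \frac{80}{3}\right) \left(-78\right) 81 = \frac{92}{3} \left(-78\right) 81 = \left(-2392\right) 81 = -193752$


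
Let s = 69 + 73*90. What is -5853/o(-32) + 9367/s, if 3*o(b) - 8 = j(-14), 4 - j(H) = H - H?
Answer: -38820599/26556 ≈ -1461.8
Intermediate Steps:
s = 6639 (s = 69 + 6570 = 6639)
j(H) = 4 (j(H) = 4 - (H - H) = 4 - 1*0 = 4 + 0 = 4)
o(b) = 4 (o(b) = 8/3 + (⅓)*4 = 8/3 + 4/3 = 4)
-5853/o(-32) + 9367/s = -5853/4 + 9367/6639 = -38820599/26556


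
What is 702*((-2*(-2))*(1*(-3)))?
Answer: -8424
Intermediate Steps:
702*((-2*(-2))*(1*(-3))) = 702*(4*(-3)) = 702*(-12) = -8424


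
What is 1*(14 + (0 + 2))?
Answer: 16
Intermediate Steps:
1*(14 + (0 + 2)) = 1*(14 + 2) = 1*16 = 16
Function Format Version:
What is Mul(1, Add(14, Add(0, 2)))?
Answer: 16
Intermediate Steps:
Mul(1, Add(14, Add(0, 2))) = Mul(1, Add(14, 2)) = Mul(1, 16) = 16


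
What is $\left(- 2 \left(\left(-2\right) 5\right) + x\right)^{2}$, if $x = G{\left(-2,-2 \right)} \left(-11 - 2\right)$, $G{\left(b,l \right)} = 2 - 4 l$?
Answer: $12100$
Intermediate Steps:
$x = -130$ ($x = \left(2 - -8\right) \left(-11 - 2\right) = \left(2 + 8\right) \left(-13\right) = 10 \left(-13\right) = -130$)
$\left(- 2 \left(\left(-2\right) 5\right) + x\right)^{2} = \left(- 2 \left(\left(-2\right) 5\right) - 130\right)^{2} = \left(\left(-2\right) \left(-10\right) - 130\right)^{2} = \left(20 - 130\right)^{2} = \left(-110\right)^{2} = 12100$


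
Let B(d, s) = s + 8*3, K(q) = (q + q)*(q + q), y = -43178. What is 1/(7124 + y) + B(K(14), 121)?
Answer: 5227829/36054 ≈ 145.00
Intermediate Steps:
K(q) = 4*q**2 (K(q) = (2*q)*(2*q) = 4*q**2)
B(d, s) = 24 + s (B(d, s) = s + 24 = 24 + s)
1/(7124 + y) + B(K(14), 121) = 1/(7124 - 43178) + (24 + 121) = 1/(-36054) + 145 = -1/36054 + 145 = 5227829/36054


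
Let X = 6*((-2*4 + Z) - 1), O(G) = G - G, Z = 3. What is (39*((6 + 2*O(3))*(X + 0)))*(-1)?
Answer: 8424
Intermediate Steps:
O(G) = 0
X = -36 (X = 6*((-2*4 + 3) - 1) = 6*((-8 + 3) - 1) = 6*(-5 - 1) = 6*(-6) = -36)
(39*((6 + 2*O(3))*(X + 0)))*(-1) = (39*((6 + 2*0)*(-36 + 0)))*(-1) = (39*((6 + 0)*(-36)))*(-1) = (39*(6*(-36)))*(-1) = (39*(-216))*(-1) = -8424*(-1) = 8424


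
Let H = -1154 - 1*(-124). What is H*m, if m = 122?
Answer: -125660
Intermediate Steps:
H = -1030 (H = -1154 + 124 = -1030)
H*m = -1030*122 = -125660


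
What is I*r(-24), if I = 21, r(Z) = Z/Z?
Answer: 21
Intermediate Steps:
r(Z) = 1
I*r(-24) = 21*1 = 21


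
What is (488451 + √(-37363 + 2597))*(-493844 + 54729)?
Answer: -214486160865 - 439115*I*√34766 ≈ -2.1449e+11 - 8.1876e+7*I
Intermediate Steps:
(488451 + √(-37363 + 2597))*(-493844 + 54729) = (488451 + √(-34766))*(-439115) = (488451 + I*√34766)*(-439115) = -214486160865 - 439115*I*√34766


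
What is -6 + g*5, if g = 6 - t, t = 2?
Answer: 14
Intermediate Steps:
g = 4 (g = 6 - 1*2 = 6 - 2 = 4)
-6 + g*5 = -6 + 4*5 = -6 + 20 = 14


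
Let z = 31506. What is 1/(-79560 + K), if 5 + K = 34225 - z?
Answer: -1/76846 ≈ -1.3013e-5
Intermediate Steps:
K = 2714 (K = -5 + (34225 - 1*31506) = -5 + (34225 - 31506) = -5 + 2719 = 2714)
1/(-79560 + K) = 1/(-79560 + 2714) = 1/(-76846) = -1/76846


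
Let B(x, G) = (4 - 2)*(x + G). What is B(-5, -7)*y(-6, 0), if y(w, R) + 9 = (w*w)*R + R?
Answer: 216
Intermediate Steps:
y(w, R) = -9 + R + R*w**2 (y(w, R) = -9 + ((w*w)*R + R) = -9 + (w**2*R + R) = -9 + (R*w**2 + R) = -9 + (R + R*w**2) = -9 + R + R*w**2)
B(x, G) = 2*G + 2*x (B(x, G) = 2*(G + x) = 2*G + 2*x)
B(-5, -7)*y(-6, 0) = (2*(-7) + 2*(-5))*(-9 + 0 + 0*(-6)**2) = (-14 - 10)*(-9 + 0 + 0*36) = -24*(-9 + 0 + 0) = -24*(-9) = 216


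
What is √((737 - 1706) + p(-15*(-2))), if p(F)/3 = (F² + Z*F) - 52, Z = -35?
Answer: 15*I*√7 ≈ 39.686*I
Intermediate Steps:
p(F) = -156 - 105*F + 3*F² (p(F) = 3*((F² - 35*F) - 52) = 3*(-52 + F² - 35*F) = -156 - 105*F + 3*F²)
√((737 - 1706) + p(-15*(-2))) = √((737 - 1706) + (-156 - (-1575)*(-2) + 3*(-15*(-2))²)) = √(-969 + (-156 - 105*30 + 3*30²)) = √(-969 + (-156 - 3150 + 3*900)) = √(-969 + (-156 - 3150 + 2700)) = √(-969 - 606) = √(-1575) = 15*I*√7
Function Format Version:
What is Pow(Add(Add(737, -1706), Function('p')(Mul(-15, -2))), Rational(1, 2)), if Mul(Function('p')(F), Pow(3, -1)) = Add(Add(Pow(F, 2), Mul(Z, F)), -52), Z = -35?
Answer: Mul(15, I, Pow(7, Rational(1, 2))) ≈ Mul(39.686, I)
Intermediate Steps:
Function('p')(F) = Add(-156, Mul(-105, F), Mul(3, Pow(F, 2))) (Function('p')(F) = Mul(3, Add(Add(Pow(F, 2), Mul(-35, F)), -52)) = Mul(3, Add(-52, Pow(F, 2), Mul(-35, F))) = Add(-156, Mul(-105, F), Mul(3, Pow(F, 2))))
Pow(Add(Add(737, -1706), Function('p')(Mul(-15, -2))), Rational(1, 2)) = Pow(Add(Add(737, -1706), Add(-156, Mul(-105, Mul(-15, -2)), Mul(3, Pow(Mul(-15, -2), 2)))), Rational(1, 2)) = Pow(Add(-969, Add(-156, Mul(-105, 30), Mul(3, Pow(30, 2)))), Rational(1, 2)) = Pow(Add(-969, Add(-156, -3150, Mul(3, 900))), Rational(1, 2)) = Pow(Add(-969, Add(-156, -3150, 2700)), Rational(1, 2)) = Pow(Add(-969, -606), Rational(1, 2)) = Pow(-1575, Rational(1, 2)) = Mul(15, I, Pow(7, Rational(1, 2)))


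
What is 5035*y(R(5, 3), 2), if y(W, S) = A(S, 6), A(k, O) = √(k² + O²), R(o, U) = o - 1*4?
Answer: 10070*√10 ≈ 31844.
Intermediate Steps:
R(o, U) = -4 + o (R(o, U) = o - 4 = -4 + o)
A(k, O) = √(O² + k²)
y(W, S) = √(36 + S²) (y(W, S) = √(6² + S²) = √(36 + S²))
5035*y(R(5, 3), 2) = 5035*√(36 + 2²) = 5035*√(36 + 4) = 5035*√40 = 5035*(2*√10) = 10070*√10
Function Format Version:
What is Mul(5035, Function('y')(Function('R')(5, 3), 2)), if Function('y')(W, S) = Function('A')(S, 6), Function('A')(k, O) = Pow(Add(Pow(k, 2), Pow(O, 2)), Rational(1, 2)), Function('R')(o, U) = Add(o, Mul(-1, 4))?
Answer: Mul(10070, Pow(10, Rational(1, 2))) ≈ 31844.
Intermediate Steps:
Function('R')(o, U) = Add(-4, o) (Function('R')(o, U) = Add(o, -4) = Add(-4, o))
Function('A')(k, O) = Pow(Add(Pow(O, 2), Pow(k, 2)), Rational(1, 2))
Function('y')(W, S) = Pow(Add(36, Pow(S, 2)), Rational(1, 2)) (Function('y')(W, S) = Pow(Add(Pow(6, 2), Pow(S, 2)), Rational(1, 2)) = Pow(Add(36, Pow(S, 2)), Rational(1, 2)))
Mul(5035, Function('y')(Function('R')(5, 3), 2)) = Mul(5035, Pow(Add(36, Pow(2, 2)), Rational(1, 2))) = Mul(5035, Pow(Add(36, 4), Rational(1, 2))) = Mul(5035, Pow(40, Rational(1, 2))) = Mul(5035, Mul(2, Pow(10, Rational(1, 2)))) = Mul(10070, Pow(10, Rational(1, 2)))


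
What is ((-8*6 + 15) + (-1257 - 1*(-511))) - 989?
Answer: -1768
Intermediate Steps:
((-8*6 + 15) + (-1257 - 1*(-511))) - 989 = ((-48 + 15) + (-1257 + 511)) - 989 = (-33 - 746) - 989 = -779 - 989 = -1768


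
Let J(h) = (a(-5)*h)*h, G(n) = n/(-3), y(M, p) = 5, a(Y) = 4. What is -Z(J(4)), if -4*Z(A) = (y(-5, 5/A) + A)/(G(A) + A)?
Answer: 207/512 ≈ 0.40430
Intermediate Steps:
G(n) = -n/3 (G(n) = n*(-⅓) = -n/3)
J(h) = 4*h² (J(h) = (4*h)*h = 4*h²)
Z(A) = -3*(5 + A)/(8*A) (Z(A) = -(5 + A)/(4*(-A/3 + A)) = -(5 + A)/(4*(2*A/3)) = -(5 + A)*3/(2*A)/4 = -3*(5 + A)/(8*A))
-Z(J(4)) = -3*(-5 - 4*4²)/(8*(4*4²)) = -3*(-5 - 4*16)/(8*(4*16)) = -3*(-5 - 1*64)/(8*64) = -3*(-5 - 64)/(8*64) = -3*(-69)/(8*64) = -1*(-207/512) = 207/512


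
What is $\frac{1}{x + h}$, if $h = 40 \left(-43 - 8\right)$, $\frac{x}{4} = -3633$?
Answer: $- \frac{1}{16572} \approx -6.0343 \cdot 10^{-5}$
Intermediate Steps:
$x = -14532$ ($x = 4 \left(-3633\right) = -14532$)
$h = -2040$ ($h = 40 \left(-51\right) = -2040$)
$\frac{1}{x + h} = \frac{1}{-14532 - 2040} = \frac{1}{-16572} = - \frac{1}{16572}$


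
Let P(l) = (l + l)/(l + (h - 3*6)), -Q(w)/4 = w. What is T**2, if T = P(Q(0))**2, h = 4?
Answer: 0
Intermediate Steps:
Q(w) = -4*w
P(l) = 2*l/(-14 + l) (P(l) = (l + l)/(l + (4 - 3*6)) = (2*l)/(l + (4 - 18)) = (2*l)/(l - 14) = (2*l)/(-14 + l) = 2*l/(-14 + l))
T = 0 (T = (2*(-4*0)/(-14 - 4*0))**2 = (2*0/(-14 + 0))**2 = (2*0/(-14))**2 = (2*0*(-1/14))**2 = 0**2 = 0)
T**2 = 0**2 = 0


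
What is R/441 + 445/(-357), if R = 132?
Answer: -789/833 ≈ -0.94718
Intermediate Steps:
R/441 + 445/(-357) = 132/441 + 445/(-357) = 132*(1/441) + 445*(-1/357) = 44/147 - 445/357 = -789/833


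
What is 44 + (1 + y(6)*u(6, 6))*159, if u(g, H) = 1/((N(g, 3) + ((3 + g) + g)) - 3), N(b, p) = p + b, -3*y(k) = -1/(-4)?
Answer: 16999/84 ≈ 202.37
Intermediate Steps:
y(k) = -1/12 (y(k) = -(-1)/(3*(-4)) = -(-1)*(-1)/(3*4) = -⅓*¼ = -1/12)
N(b, p) = b + p
u(g, H) = 1/(3 + 3*g) (u(g, H) = 1/(((g + 3) + ((3 + g) + g)) - 3) = 1/(((3 + g) + (3 + 2*g)) - 3) = 1/((6 + 3*g) - 3) = 1/(3 + 3*g))
44 + (1 + y(6)*u(6, 6))*159 = 44 + (1 - 1/(36*(1 + 6)))*159 = 44 + (1 - 1/(36*7))*159 = 44 + (1 - 1/12*1/21)*159 = 44 + (1 - 1/252)*159 = 44 + (251/252)*159 = 44 + 13303/84 = 16999/84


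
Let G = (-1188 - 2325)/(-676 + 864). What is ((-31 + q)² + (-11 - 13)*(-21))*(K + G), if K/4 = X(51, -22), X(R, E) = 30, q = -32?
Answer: 85197231/188 ≈ 4.5318e+5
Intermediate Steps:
K = 120 (K = 4*30 = 120)
G = -3513/188 ≈ -18.686
((-31 + q)² + (-11 - 13)*(-21))*(K + G) = ((-31 - 32)² + (-11 - 13)*(-21))*(120 - 3513/188) = ((-63)² - 24*(-21))*(19047/188) = (3969 + 504)*(19047/188) = 4473*(19047/188) = 85197231/188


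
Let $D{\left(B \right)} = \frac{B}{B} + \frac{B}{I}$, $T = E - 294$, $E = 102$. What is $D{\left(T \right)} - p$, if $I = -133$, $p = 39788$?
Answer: $- \frac{5291479}{133} \approx -39786.0$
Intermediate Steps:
$T = -192$ ($T = 102 - 294 = -192$)
$D{\left(B \right)} = 1 - \frac{B}{133}$ ($D{\left(B \right)} = \frac{B}{B} + \frac{B}{-133} = 1 + B \left(- \frac{1}{133}\right) = 1 - \frac{B}{133}$)
$D{\left(T \right)} - p = \left(1 - - \frac{192}{133}\right) - 39788 = \left(1 + \frac{192}{133}\right) - 39788 = \frac{325}{133} - 39788 = - \frac{5291479}{133}$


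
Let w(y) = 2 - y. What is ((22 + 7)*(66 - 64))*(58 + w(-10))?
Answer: 4060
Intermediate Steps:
((22 + 7)*(66 - 64))*(58 + w(-10)) = ((22 + 7)*(66 - 64))*(58 + (2 - 1*(-10))) = (29*2)*(58 + (2 + 10)) = 58*(58 + 12) = 58*70 = 4060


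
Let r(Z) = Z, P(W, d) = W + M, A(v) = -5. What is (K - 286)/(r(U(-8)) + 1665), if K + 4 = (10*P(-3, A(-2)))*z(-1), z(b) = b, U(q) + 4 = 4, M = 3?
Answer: -58/333 ≈ -0.17417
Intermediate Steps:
U(q) = 0 (U(q) = -4 + 4 = 0)
P(W, d) = 3 + W (P(W, d) = W + 3 = 3 + W)
K = -4 (K = -4 + (10*(3 - 3))*(-1) = -4 + (10*0)*(-1) = -4 + 0*(-1) = -4 + 0 = -4)
(K - 286)/(r(U(-8)) + 1665) = (-4 - 286)/(0 + 1665) = -290/1665 = -290*1/1665 = -58/333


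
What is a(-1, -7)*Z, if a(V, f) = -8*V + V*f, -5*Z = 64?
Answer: -192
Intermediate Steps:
Z = -64/5 (Z = -⅕*64 = -64/5 ≈ -12.800)
a(-1, -7)*Z = -(-8 - 7)*(-64/5) = -1*(-15)*(-64/5) = 15*(-64/5) = -192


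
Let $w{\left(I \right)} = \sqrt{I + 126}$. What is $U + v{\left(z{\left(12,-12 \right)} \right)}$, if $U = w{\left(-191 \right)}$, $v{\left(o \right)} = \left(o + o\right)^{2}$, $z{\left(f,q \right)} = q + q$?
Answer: $2304 + i \sqrt{65} \approx 2304.0 + 8.0623 i$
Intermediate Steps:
$z{\left(f,q \right)} = 2 q$
$v{\left(o \right)} = 4 o^{2}$ ($v{\left(o \right)} = \left(2 o\right)^{2} = 4 o^{2}$)
$w{\left(I \right)} = \sqrt{126 + I}$
$U = i \sqrt{65}$ ($U = \sqrt{126 - 191} = \sqrt{-65} = i \sqrt{65} \approx 8.0623 i$)
$U + v{\left(z{\left(12,-12 \right)} \right)} = i \sqrt{65} + 4 \left(2 \left(-12\right)\right)^{2} = i \sqrt{65} + 4 \left(-24\right)^{2} = i \sqrt{65} + 4 \cdot 576 = i \sqrt{65} + 2304 = 2304 + i \sqrt{65}$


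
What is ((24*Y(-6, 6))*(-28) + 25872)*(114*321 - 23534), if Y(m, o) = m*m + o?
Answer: -30717120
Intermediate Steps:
Y(m, o) = o + m**2 (Y(m, o) = m**2 + o = o + m**2)
((24*Y(-6, 6))*(-28) + 25872)*(114*321 - 23534) = ((24*(6 + (-6)**2))*(-28) + 25872)*(114*321 - 23534) = ((24*(6 + 36))*(-28) + 25872)*(36594 - 23534) = ((24*42)*(-28) + 25872)*13060 = (1008*(-28) + 25872)*13060 = (-28224 + 25872)*13060 = -2352*13060 = -30717120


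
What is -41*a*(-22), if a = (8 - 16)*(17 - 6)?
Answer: -79376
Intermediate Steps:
a = -88 (a = -8*11 = -88)
-41*a*(-22) = -41*(-88)*(-22) = 3608*(-22) = -79376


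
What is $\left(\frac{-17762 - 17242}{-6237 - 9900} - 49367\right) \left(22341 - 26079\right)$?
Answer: $\frac{330854647550}{1793} \approx 1.8453 \cdot 10^{8}$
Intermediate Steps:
$\left(\frac{-17762 - 17242}{-6237 - 9900} - 49367\right) \left(22341 - 26079\right) = \left(- \frac{35004}{-6237 - 9900} - 49367\right) \left(-3738\right) = \left(- \frac{35004}{-16137} - 49367\right) \left(-3738\right) = \left(\left(-35004\right) \left(- \frac{1}{16137}\right) - 49367\right) \left(-3738\right) = \left(\frac{11668}{5379} - 49367\right) \left(-3738\right) = \left(- \frac{265533425}{5379}\right) \left(-3738\right) = \frac{330854647550}{1793}$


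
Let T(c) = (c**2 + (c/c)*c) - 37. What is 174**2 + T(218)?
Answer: 77981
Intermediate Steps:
T(c) = -37 + c + c**2 (T(c) = (c**2 + 1*c) - 37 = (c**2 + c) - 37 = (c + c**2) - 37 = -37 + c + c**2)
174**2 + T(218) = 174**2 + (-37 + 218 + 218**2) = 30276 + (-37 + 218 + 47524) = 30276 + 47705 = 77981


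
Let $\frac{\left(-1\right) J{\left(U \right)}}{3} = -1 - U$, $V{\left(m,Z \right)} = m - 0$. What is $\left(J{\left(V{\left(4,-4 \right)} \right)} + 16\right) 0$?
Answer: $0$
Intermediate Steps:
$V{\left(m,Z \right)} = m$ ($V{\left(m,Z \right)} = m + 0 = m$)
$J{\left(U \right)} = 3 + 3 U$ ($J{\left(U \right)} = - 3 \left(-1 - U\right) = 3 + 3 U$)
$\left(J{\left(V{\left(4,-4 \right)} \right)} + 16\right) 0 = \left(\left(3 + 3 \cdot 4\right) + 16\right) 0 = \left(\left(3 + 12\right) + 16\right) 0 = \left(15 + 16\right) 0 = 31 \cdot 0 = 0$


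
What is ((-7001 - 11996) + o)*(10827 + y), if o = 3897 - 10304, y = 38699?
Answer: -1258158504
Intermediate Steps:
o = -6407
((-7001 - 11996) + o)*(10827 + y) = ((-7001 - 11996) - 6407)*(10827 + 38699) = (-18997 - 6407)*49526 = -25404*49526 = -1258158504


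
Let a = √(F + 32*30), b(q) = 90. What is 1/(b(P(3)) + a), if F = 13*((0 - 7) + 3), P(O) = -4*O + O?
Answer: 45/3596 - √227/3596 ≈ 0.0083241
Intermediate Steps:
P(O) = -3*O
F = -52 (F = 13*(-7 + 3) = 13*(-4) = -52)
a = 2*√227 (a = √(-52 + 32*30) = √(-52 + 960) = √908 = 2*√227 ≈ 30.133)
1/(b(P(3)) + a) = 1/(90 + 2*√227)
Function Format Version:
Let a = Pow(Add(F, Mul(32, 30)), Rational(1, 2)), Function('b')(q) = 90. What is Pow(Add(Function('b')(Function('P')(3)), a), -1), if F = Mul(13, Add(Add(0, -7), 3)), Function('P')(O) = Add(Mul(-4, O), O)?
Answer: Add(Rational(45, 3596), Mul(Rational(-1, 3596), Pow(227, Rational(1, 2)))) ≈ 0.0083241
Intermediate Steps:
Function('P')(O) = Mul(-3, O)
F = -52 (F = Mul(13, Add(-7, 3)) = Mul(13, -4) = -52)
a = Mul(2, Pow(227, Rational(1, 2))) (a = Pow(Add(-52, Mul(32, 30)), Rational(1, 2)) = Pow(Add(-52, 960), Rational(1, 2)) = Pow(908, Rational(1, 2)) = Mul(2, Pow(227, Rational(1, 2))) ≈ 30.133)
Pow(Add(Function('b')(Function('P')(3)), a), -1) = Pow(Add(90, Mul(2, Pow(227, Rational(1, 2)))), -1)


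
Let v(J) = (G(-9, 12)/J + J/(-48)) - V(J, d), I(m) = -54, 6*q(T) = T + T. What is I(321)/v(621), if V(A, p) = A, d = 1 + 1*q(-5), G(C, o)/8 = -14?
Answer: 536544/6300595 ≈ 0.085158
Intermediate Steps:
q(T) = T/3 (q(T) = (T + T)/6 = (2*T)/6 = T/3)
G(C, o) = -112 (G(C, o) = 8*(-14) = -112)
d = -⅔ (d = 1 + 1*((⅓)*(-5)) = 1 + 1*(-5/3) = 1 - 5/3 = -⅔ ≈ -0.66667)
v(J) = -112/J - 49*J/48 (v(J) = (-112/J + J/(-48)) - J = (-112/J + J*(-1/48)) - J = (-112/J - J/48) - J = -112/J - 49*J/48)
I(321)/v(621) = -54/(-112/621 - 49/48*621) = -54/(-112*1/621 - 10143/16) = -54/(-112/621 - 10143/16) = -54/(-6300595/9936) = -54*(-9936/6300595) = 536544/6300595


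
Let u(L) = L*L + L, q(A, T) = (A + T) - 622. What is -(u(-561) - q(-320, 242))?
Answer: -314860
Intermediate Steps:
q(A, T) = -622 + A + T
u(L) = L + L**2 (u(L) = L**2 + L = L + L**2)
-(u(-561) - q(-320, 242)) = -(-561*(1 - 561) - (-622 - 320 + 242)) = -(-561*(-560) - 1*(-700)) = -(314160 + 700) = -1*314860 = -314860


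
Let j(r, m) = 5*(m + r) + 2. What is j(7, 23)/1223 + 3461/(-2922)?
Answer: -3788659/3573606 ≈ -1.0602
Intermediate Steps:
j(r, m) = 2 + 5*m + 5*r (j(r, m) = (5*m + 5*r) + 2 = 2 + 5*m + 5*r)
j(7, 23)/1223 + 3461/(-2922) = (2 + 5*23 + 5*7)/1223 + 3461/(-2922) = (2 + 115 + 35)*(1/1223) + 3461*(-1/2922) = 152*(1/1223) - 3461/2922 = 152/1223 - 3461/2922 = -3788659/3573606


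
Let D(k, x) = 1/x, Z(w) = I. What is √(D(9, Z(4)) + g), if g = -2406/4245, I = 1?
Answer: √867395/1415 ≈ 0.65819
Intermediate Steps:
Z(w) = 1
g = -802/1415 (g = -2406*1/4245 = -802/1415 ≈ -0.56678)
√(D(9, Z(4)) + g) = √(1/1 - 802/1415) = √(1 - 802/1415) = √(613/1415) = √867395/1415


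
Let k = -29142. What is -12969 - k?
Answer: 16173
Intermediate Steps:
-12969 - k = -12969 - 1*(-29142) = -12969 + 29142 = 16173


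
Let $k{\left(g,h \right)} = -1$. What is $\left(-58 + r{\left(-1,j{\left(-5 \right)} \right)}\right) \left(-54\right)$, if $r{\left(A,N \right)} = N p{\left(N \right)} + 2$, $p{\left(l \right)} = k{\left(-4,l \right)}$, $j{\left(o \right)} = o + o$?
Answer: $2484$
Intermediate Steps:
$j{\left(o \right)} = 2 o$
$p{\left(l \right)} = -1$
$r{\left(A,N \right)} = 2 - N$ ($r{\left(A,N \right)} = N \left(-1\right) + 2 = - N + 2 = 2 - N$)
$\left(-58 + r{\left(-1,j{\left(-5 \right)} \right)}\right) \left(-54\right) = \left(-58 - \left(-2 + 2 \left(-5\right)\right)\right) \left(-54\right) = \left(-58 + \left(2 - -10\right)\right) \left(-54\right) = \left(-58 + \left(2 + 10\right)\right) \left(-54\right) = \left(-58 + 12\right) \left(-54\right) = \left(-46\right) \left(-54\right) = 2484$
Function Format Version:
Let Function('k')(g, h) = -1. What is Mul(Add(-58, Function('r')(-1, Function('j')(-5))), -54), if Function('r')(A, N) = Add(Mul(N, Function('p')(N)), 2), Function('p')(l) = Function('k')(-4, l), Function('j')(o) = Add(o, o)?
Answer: 2484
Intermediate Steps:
Function('j')(o) = Mul(2, o)
Function('p')(l) = -1
Function('r')(A, N) = Add(2, Mul(-1, N)) (Function('r')(A, N) = Add(Mul(N, -1), 2) = Add(Mul(-1, N), 2) = Add(2, Mul(-1, N)))
Mul(Add(-58, Function('r')(-1, Function('j')(-5))), -54) = Mul(Add(-58, Add(2, Mul(-1, Mul(2, -5)))), -54) = Mul(Add(-58, Add(2, Mul(-1, -10))), -54) = Mul(Add(-58, Add(2, 10)), -54) = Mul(Add(-58, 12), -54) = Mul(-46, -54) = 2484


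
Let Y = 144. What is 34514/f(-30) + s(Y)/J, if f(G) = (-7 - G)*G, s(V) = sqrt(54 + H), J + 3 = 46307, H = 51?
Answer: -17257/345 + sqrt(105)/46304 ≈ -50.020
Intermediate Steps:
J = 46304 (J = -3 + 46307 = 46304)
s(V) = sqrt(105) (s(V) = sqrt(54 + 51) = sqrt(105))
f(G) = G*(-7 - G)
34514/f(-30) + s(Y)/J = 34514/((-1*(-30)*(7 - 30))) + sqrt(105)/46304 = 34514/((-1*(-30)*(-23))) + sqrt(105)*(1/46304) = 34514/(-690) + sqrt(105)/46304 = 34514*(-1/690) + sqrt(105)/46304 = -17257/345 + sqrt(105)/46304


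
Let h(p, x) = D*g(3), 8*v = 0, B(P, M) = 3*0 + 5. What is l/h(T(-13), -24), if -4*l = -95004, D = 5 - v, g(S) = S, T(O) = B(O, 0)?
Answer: 7917/5 ≈ 1583.4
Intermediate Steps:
B(P, M) = 5 (B(P, M) = 0 + 5 = 5)
T(O) = 5
v = 0 (v = (⅛)*0 = 0)
D = 5 (D = 5 - 1*0 = 5 + 0 = 5)
l = 23751 (l = -¼*(-95004) = 23751)
h(p, x) = 15 (h(p, x) = 5*3 = 15)
l/h(T(-13), -24) = 23751/15 = 23751*(1/15) = 7917/5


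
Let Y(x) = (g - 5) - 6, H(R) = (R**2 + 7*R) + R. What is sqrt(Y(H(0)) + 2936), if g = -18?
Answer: 3*sqrt(323) ≈ 53.917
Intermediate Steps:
H(R) = R**2 + 8*R
Y(x) = -29 (Y(x) = (-18 - 5) - 6 = -23 - 6 = -29)
sqrt(Y(H(0)) + 2936) = sqrt(-29 + 2936) = sqrt(2907) = 3*sqrt(323)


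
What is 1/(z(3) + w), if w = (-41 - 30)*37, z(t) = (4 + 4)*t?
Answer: -1/2603 ≈ -0.00038417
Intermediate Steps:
z(t) = 8*t
w = -2627 (w = -71*37 = -2627)
1/(z(3) + w) = 1/(8*3 - 2627) = 1/(24 - 2627) = 1/(-2603) = -1/2603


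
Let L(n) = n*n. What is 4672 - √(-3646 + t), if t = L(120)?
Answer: 4672 - √10754 ≈ 4568.3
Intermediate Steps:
L(n) = n²
t = 14400 (t = 120² = 14400)
4672 - √(-3646 + t) = 4672 - √(-3646 + 14400) = 4672 - √10754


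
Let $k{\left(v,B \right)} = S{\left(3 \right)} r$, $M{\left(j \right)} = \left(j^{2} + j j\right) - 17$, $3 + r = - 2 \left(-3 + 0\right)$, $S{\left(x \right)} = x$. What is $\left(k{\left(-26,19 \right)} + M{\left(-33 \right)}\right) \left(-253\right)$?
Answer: $-549010$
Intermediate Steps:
$r = 3$ ($r = -3 - 2 \left(-3 + 0\right) = -3 - -6 = -3 + 6 = 3$)
$M{\left(j \right)} = -17 + 2 j^{2}$ ($M{\left(j \right)} = \left(j^{2} + j^{2}\right) - 17 = 2 j^{2} - 17 = -17 + 2 j^{2}$)
$k{\left(v,B \right)} = 9$ ($k{\left(v,B \right)} = 3 \cdot 3 = 9$)
$\left(k{\left(-26,19 \right)} + M{\left(-33 \right)}\right) \left(-253\right) = \left(9 - \left(17 - 2 \left(-33\right)^{2}\right)\right) \left(-253\right) = \left(9 + \left(-17 + 2 \cdot 1089\right)\right) \left(-253\right) = \left(9 + \left(-17 + 2178\right)\right) \left(-253\right) = \left(9 + 2161\right) \left(-253\right) = 2170 \left(-253\right) = -549010$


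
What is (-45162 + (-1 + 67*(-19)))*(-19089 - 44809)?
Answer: 2967167528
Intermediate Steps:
(-45162 + (-1 + 67*(-19)))*(-19089 - 44809) = (-45162 + (-1 - 1273))*(-63898) = (-45162 - 1274)*(-63898) = -46436*(-63898) = 2967167528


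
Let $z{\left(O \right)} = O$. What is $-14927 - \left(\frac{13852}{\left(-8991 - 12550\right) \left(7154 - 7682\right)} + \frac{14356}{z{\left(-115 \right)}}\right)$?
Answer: $- \frac{4840195631833}{326992380} \approx -14802.0$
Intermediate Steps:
$-14927 - \left(\frac{13852}{\left(-8991 - 12550\right) \left(7154 - 7682\right)} + \frac{14356}{z{\left(-115 \right)}}\right) = -14927 - \left(\frac{13852}{\left(-8991 - 12550\right) \left(7154 - 7682\right)} + \frac{14356}{-115}\right) = -14927 - \left(\frac{13852}{\left(-21541\right) \left(-528\right)} + 14356 \left(- \frac{1}{115}\right)\right) = -14927 - \left(\frac{13852}{11373648} - \frac{14356}{115}\right) = -14927 - \left(13852 \cdot \frac{1}{11373648} - \frac{14356}{115}\right) = -14927 - \left(\frac{3463}{2843412} - \frac{14356}{115}\right) = -14927 - - \frac{40819624427}{326992380} = -14927 + \frac{40819624427}{326992380} = - \frac{4840195631833}{326992380}$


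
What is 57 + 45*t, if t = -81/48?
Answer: -303/16 ≈ -18.938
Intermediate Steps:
t = -27/16 (t = -81*1/48 = -27/16 ≈ -1.6875)
57 + 45*t = 57 + 45*(-27/16) = 57 - 1215/16 = -303/16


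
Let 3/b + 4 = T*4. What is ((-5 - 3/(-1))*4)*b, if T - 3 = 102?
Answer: -3/52 ≈ -0.057692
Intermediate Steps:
T = 105 (T = 3 + 102 = 105)
b = 3/416 (b = 3/(-4 + 105*4) = 3/(-4 + 420) = 3/416 ≈ 0.0072115)
((-5 - 3/(-1))*4)*b = ((-5 - 3/(-1))*4)*(3/416) = ((-5 - 3*(-1))*4)*(3/416) = ((-5 + 3)*4)*(3/416) = -2*4*(3/416) = -8*3/416 = -3/52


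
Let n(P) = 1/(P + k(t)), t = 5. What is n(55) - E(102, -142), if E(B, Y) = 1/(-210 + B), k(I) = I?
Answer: 7/270 ≈ 0.025926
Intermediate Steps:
n(P) = 1/(5 + P) (n(P) = 1/(P + 5) = 1/(5 + P))
n(55) - E(102, -142) = 1/(5 + 55) - 1/(-210 + 102) = 1/60 - 1/(-108) = 1/60 - 1*(-1/108) = 1/60 + 1/108 = 7/270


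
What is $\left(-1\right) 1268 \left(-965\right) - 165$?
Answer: $1223455$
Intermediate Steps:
$\left(-1\right) 1268 \left(-965\right) - 165 = \left(-1268\right) \left(-965\right) - 165 = 1223620 - 165 = 1223455$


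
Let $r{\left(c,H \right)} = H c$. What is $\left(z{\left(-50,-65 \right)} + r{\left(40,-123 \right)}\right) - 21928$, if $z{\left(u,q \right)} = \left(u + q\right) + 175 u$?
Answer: $-35713$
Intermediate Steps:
$z{\left(u,q \right)} = q + 176 u$ ($z{\left(u,q \right)} = \left(q + u\right) + 175 u = q + 176 u$)
$\left(z{\left(-50,-65 \right)} + r{\left(40,-123 \right)}\right) - 21928 = \left(\left(-65 + 176 \left(-50\right)\right) - 4920\right) - 21928 = \left(\left(-65 - 8800\right) - 4920\right) - 21928 = \left(-8865 - 4920\right) - 21928 = -13785 - 21928 = -35713$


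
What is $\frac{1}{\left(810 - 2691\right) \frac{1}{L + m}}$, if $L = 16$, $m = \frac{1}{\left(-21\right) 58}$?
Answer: $- \frac{19487}{2291058} \approx -0.0085057$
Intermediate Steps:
$m = - \frac{1}{1218}$ ($m = \frac{1}{-1218} = - \frac{1}{1218} \approx -0.00082102$)
$\frac{1}{\left(810 - 2691\right) \frac{1}{L + m}} = \frac{1}{\left(810 - 2691\right) \frac{1}{16 - \frac{1}{1218}}} = \frac{1}{\left(-1881\right) \frac{1}{\frac{19487}{1218}}} = \frac{1}{\left(-1881\right) \frac{1218}{19487}} = \frac{1}{- \frac{2291058}{19487}} = - \frac{19487}{2291058}$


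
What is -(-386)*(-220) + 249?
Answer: -84671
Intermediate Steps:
-(-386)*(-220) + 249 = -386*220 + 249 = -84920 + 249 = -84671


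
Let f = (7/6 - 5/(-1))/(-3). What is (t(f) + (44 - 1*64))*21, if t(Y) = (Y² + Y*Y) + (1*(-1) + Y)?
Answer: -8281/27 ≈ -306.70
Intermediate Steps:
f = -37/18 (f = (7*(⅙) - 5*(-1))*(-⅓) = (7/6 + 5)*(-⅓) = (37/6)*(-⅓) = -37/18 ≈ -2.0556)
t(Y) = -1 + Y + 2*Y² (t(Y) = (Y² + Y²) + (-1 + Y) = 2*Y² + (-1 + Y) = -1 + Y + 2*Y²)
(t(f) + (44 - 1*64))*21 = ((-1 - 37/18 + 2*(-37/18)²) + (44 - 1*64))*21 = ((-1 - 37/18 + 2*(1369/324)) + (44 - 64))*21 = ((-1 - 37/18 + 1369/162) - 20)*21 = (437/81 - 20)*21 = -1183/81*21 = -8281/27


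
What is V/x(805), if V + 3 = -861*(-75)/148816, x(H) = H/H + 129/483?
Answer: -20493851/10119488 ≈ -2.0252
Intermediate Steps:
x(H) = 204/161 (x(H) = 1 + 129*(1/483) = 1 + 43/161 = 204/161)
V = -381873/148816 (V = -3 - 861*(-75)/148816 = -3 + 64575*(1/148816) = -3 + 64575/148816 = -381873/148816 ≈ -2.5661)
V/x(805) = -381873/(148816*204/161) = -381873/148816*161/204 = -20493851/10119488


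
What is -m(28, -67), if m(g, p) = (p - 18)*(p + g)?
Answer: -3315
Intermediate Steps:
m(g, p) = (-18 + p)*(g + p)
-m(28, -67) = -((-67)² - 18*28 - 18*(-67) + 28*(-67)) = -(4489 - 504 + 1206 - 1876) = -1*3315 = -3315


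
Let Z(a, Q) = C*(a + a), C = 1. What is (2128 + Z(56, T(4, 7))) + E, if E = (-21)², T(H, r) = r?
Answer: 2681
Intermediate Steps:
E = 441
Z(a, Q) = 2*a (Z(a, Q) = 1*(a + a) = 1*(2*a) = 2*a)
(2128 + Z(56, T(4, 7))) + E = (2128 + 2*56) + 441 = (2128 + 112) + 441 = 2240 + 441 = 2681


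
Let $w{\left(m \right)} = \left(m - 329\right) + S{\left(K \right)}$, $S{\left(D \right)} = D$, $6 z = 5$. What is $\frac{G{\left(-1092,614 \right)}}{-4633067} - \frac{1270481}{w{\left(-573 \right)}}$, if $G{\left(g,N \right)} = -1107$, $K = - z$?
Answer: $\frac{35317347567981}{25097323939} \approx 1407.2$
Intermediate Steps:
$z = \frac{5}{6}$ ($z = \frac{1}{6} \cdot 5 = \frac{5}{6} \approx 0.83333$)
$K = - \frac{5}{6}$ ($K = \left(-1\right) \frac{5}{6} = - \frac{5}{6} \approx -0.83333$)
$w{\left(m \right)} = - \frac{1979}{6} + m$ ($w{\left(m \right)} = \left(m - 329\right) - \frac{5}{6} = \left(-329 + m\right) - \frac{5}{6} = - \frac{1979}{6} + m$)
$\frac{G{\left(-1092,614 \right)}}{-4633067} - \frac{1270481}{w{\left(-573 \right)}} = - \frac{1107}{-4633067} - \frac{1270481}{- \frac{1979}{6} - 573} = \left(-1107\right) \left(- \frac{1}{4633067}\right) - \frac{1270481}{- \frac{5417}{6}} = \frac{1107}{4633067} - - \frac{7622886}{5417} = \frac{1107}{4633067} + \frac{7622886}{5417} = \frac{35317347567981}{25097323939}$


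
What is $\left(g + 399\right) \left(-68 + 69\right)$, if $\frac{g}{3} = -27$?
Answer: $318$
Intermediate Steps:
$g = -81$ ($g = 3 \left(-27\right) = -81$)
$\left(g + 399\right) \left(-68 + 69\right) = \left(-81 + 399\right) \left(-68 + 69\right) = 318 \cdot 1 = 318$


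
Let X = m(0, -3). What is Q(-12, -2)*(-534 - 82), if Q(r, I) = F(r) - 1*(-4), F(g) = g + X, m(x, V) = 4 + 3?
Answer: 616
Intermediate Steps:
m(x, V) = 7
X = 7
F(g) = 7 + g (F(g) = g + 7 = 7 + g)
Q(r, I) = 11 + r (Q(r, I) = (7 + r) - 1*(-4) = (7 + r) + 4 = 11 + r)
Q(-12, -2)*(-534 - 82) = (11 - 12)*(-534 - 82) = -1*(-616) = 616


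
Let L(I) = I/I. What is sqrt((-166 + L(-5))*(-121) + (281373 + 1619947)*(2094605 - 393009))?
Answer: sqrt(3235278526685) ≈ 1.7987e+6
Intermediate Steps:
L(I) = 1
sqrt((-166 + L(-5))*(-121) + (281373 + 1619947)*(2094605 - 393009)) = sqrt((-166 + 1)*(-121) + (281373 + 1619947)*(2094605 - 393009)) = sqrt(-165*(-121) + 1901320*1701596) = sqrt(19965 + 3235278506720) = sqrt(3235278526685)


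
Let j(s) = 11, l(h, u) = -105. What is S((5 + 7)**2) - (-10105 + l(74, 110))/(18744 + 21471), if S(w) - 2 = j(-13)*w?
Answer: 12758240/8043 ≈ 1586.3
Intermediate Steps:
S(w) = 2 + 11*w
S((5 + 7)**2) - (-10105 + l(74, 110))/(18744 + 21471) = (2 + 11*(5 + 7)**2) - (-10105 - 105)/(18744 + 21471) = (2 + 11*12**2) - (-10210)/40215 = (2 + 11*144) - (-10210)/40215 = (2 + 1584) - 1*(-2042/8043) = 1586 + 2042/8043 = 12758240/8043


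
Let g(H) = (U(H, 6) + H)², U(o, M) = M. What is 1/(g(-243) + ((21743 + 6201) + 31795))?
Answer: 1/115908 ≈ 8.6275e-6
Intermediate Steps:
g(H) = (6 + H)²
1/(g(-243) + ((21743 + 6201) + 31795)) = 1/((6 - 243)² + ((21743 + 6201) + 31795)) = 1/((-237)² + (27944 + 31795)) = 1/(56169 + 59739) = 1/115908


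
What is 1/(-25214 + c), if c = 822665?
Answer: 1/797451 ≈ 1.2540e-6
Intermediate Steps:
1/(-25214 + c) = 1/(-25214 + 822665) = 1/797451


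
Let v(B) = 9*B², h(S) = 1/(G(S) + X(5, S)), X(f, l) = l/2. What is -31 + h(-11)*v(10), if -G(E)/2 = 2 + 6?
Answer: -3133/43 ≈ -72.860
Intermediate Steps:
G(E) = -16 (G(E) = -2*(2 + 6) = -2*8 = -16)
X(f, l) = l/2 (X(f, l) = l*(½) = l/2)
h(S) = 1/(-16 + S/2)
-31 + h(-11)*v(10) = -31 + (2/(-32 - 11))*(9*10²) = -31 + (2/(-43))*(9*100) = -31 + (2*(-1/43))*900 = -31 - 2/43*900 = -31 - 1800/43 = -3133/43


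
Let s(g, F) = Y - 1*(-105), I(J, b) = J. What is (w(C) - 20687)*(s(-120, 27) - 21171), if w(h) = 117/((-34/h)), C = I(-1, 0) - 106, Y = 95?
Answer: 14487584669/34 ≈ 4.2611e+8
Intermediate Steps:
s(g, F) = 200 (s(g, F) = 95 - 1*(-105) = 95 + 105 = 200)
C = -107 (C = -1 - 106 = -107)
w(h) = -117*h/34 (w(h) = 117*(-h/34) = -117*h/34)
(w(C) - 20687)*(s(-120, 27) - 21171) = (-117/34*(-107) - 20687)*(200 - 21171) = (12519/34 - 20687)*(-20971) = -690839/34*(-20971) = 14487584669/34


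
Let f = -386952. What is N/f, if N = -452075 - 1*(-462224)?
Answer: -3383/128984 ≈ -0.026228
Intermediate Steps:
N = 10149 (N = -452075 + 462224 = 10149)
N/f = 10149/(-386952) = 10149*(-1/386952) = -3383/128984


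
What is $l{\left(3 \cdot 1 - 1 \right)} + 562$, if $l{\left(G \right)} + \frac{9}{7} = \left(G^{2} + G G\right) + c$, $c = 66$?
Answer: $\frac{4443}{7} \approx 634.71$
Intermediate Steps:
$l{\left(G \right)} = \frac{453}{7} + 2 G^{2}$ ($l{\left(G \right)} = - \frac{9}{7} + \left(\left(G^{2} + G G\right) + 66\right) = - \frac{9}{7} + \left(\left(G^{2} + G^{2}\right) + 66\right) = - \frac{9}{7} + \left(2 G^{2} + 66\right) = - \frac{9}{7} + \left(66 + 2 G^{2}\right) = \frac{453}{7} + 2 G^{2}$)
$l{\left(3 \cdot 1 - 1 \right)} + 562 = \left(\frac{453}{7} + 2 \left(3 \cdot 1 - 1\right)^{2}\right) + 562 = \left(\frac{453}{7} + 2 \left(3 - 1\right)^{2}\right) + 562 = \left(\frac{453}{7} + 2 \cdot 2^{2}\right) + 562 = \left(\frac{453}{7} + 2 \cdot 4\right) + 562 = \left(\frac{453}{7} + 8\right) + 562 = \frac{509}{7} + 562 = \frac{4443}{7}$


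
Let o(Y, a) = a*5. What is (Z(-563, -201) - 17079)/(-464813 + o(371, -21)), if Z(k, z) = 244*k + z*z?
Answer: 57025/232459 ≈ 0.24531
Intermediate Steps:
o(Y, a) = 5*a
Z(k, z) = z² + 244*k (Z(k, z) = 244*k + z² = z² + 244*k)
(Z(-563, -201) - 17079)/(-464813 + o(371, -21)) = (((-201)² + 244*(-563)) - 17079)/(-464813 + 5*(-21)) = ((40401 - 137372) - 17079)/(-464813 - 105) = (-96971 - 17079)/(-464918) = -114050*(-1/464918) = 57025/232459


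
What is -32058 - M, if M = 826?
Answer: -32884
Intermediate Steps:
-32058 - M = -32058 - 1*826 = -32058 - 826 = -32884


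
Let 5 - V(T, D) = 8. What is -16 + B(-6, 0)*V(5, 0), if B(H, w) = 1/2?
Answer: -35/2 ≈ -17.500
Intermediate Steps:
V(T, D) = -3 (V(T, D) = 5 - 1*8 = 5 - 8 = -3)
B(H, w) = 1/2 (B(H, w) = 1*(1/2) = 1/2)
-16 + B(-6, 0)*V(5, 0) = -16 + (1/2)*(-3) = -16 - 3/2 = -35/2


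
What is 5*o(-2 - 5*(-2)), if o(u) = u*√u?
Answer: 80*√2 ≈ 113.14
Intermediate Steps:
o(u) = u^(3/2)
5*o(-2 - 5*(-2)) = 5*(-2 - 5*(-2))^(3/2) = 5*(-2 + 10)^(3/2) = 5*8^(3/2) = 5*(16*√2) = 80*√2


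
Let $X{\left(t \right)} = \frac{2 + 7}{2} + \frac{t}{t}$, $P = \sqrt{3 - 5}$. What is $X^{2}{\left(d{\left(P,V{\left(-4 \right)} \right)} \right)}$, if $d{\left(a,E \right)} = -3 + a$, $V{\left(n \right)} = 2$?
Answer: $\frac{121}{4} \approx 30.25$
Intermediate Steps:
$P = i \sqrt{2}$ ($P = \sqrt{-2} = i \sqrt{2} \approx 1.4142 i$)
$X{\left(t \right)} = \frac{11}{2}$ ($X{\left(t \right)} = 9 \cdot \frac{1}{2} + 1 = \frac{9}{2} + 1 = \frac{11}{2}$)
$X^{2}{\left(d{\left(P,V{\left(-4 \right)} \right)} \right)} = \left(\frac{11}{2}\right)^{2} = \frac{121}{4}$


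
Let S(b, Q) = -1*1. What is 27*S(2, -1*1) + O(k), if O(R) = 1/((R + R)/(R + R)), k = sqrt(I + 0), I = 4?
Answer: -26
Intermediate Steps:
S(b, Q) = -1
k = 2 (k = sqrt(4 + 0) = sqrt(4) = 2)
O(R) = 1 (O(R) = 1/((2*R)/((2*R))) = 1/((2*R)*(1/(2*R))) = 1/1 = 1)
27*S(2, -1*1) + O(k) = 27*(-1) + 1 = -27 + 1 = -26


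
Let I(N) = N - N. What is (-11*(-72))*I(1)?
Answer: 0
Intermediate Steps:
I(N) = 0
(-11*(-72))*I(1) = -11*(-72)*0 = 792*0 = 0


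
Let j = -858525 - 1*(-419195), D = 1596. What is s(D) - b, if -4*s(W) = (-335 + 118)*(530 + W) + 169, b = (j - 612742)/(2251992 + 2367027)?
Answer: 2130171057575/18476076 ≈ 1.1529e+5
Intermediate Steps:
j = -439330 (j = -858525 + 419195 = -439330)
b = -1052072/4619019 (b = (-439330 - 612742)/(2251992 + 2367027) = -1052072/4619019 ≈ -0.22777)
s(W) = 114841/4 + 217*W/4 (s(W) = -((-335 + 118)*(530 + W) + 169)/4 = -(-217*(530 + W) + 169)/4 = -((-115010 - 217*W) + 169)/4 = -(-114841 - 217*W)/4 = 114841/4 + 217*W/4)
s(D) - b = (114841/4 + (217/4)*1596) - 1*(-1052072/4619019) = (114841/4 + 86583) + 1052072/4619019 = 461173/4 + 1052072/4619019 = 2130171057575/18476076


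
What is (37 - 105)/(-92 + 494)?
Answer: -34/201 ≈ -0.16915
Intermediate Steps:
(37 - 105)/(-92 + 494) = -68/402 = -68*1/402 = -34/201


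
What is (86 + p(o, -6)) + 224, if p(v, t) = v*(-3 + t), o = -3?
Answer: 337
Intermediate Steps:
(86 + p(o, -6)) + 224 = (86 - 3*(-3 - 6)) + 224 = (86 - 3*(-9)) + 224 = (86 + 27) + 224 = 113 + 224 = 337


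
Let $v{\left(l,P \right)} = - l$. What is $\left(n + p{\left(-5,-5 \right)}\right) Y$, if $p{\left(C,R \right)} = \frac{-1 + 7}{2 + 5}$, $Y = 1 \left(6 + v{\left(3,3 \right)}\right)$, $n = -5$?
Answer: $- \frac{87}{7} \approx -12.429$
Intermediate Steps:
$Y = 3$ ($Y = 1 \left(6 - 3\right) = 1 \cdot 3 = 3$)
$p{\left(C,R \right)} = \frac{6}{7}$
$\left(n + p{\left(-5,-5 \right)}\right) Y = \left(-5 + \frac{6}{7}\right) 3 = \left(- \frac{29}{7}\right) 3 = - \frac{87}{7}$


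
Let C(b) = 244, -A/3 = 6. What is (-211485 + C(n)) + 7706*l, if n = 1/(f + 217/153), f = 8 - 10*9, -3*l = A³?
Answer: 14769223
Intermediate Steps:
A = -18 (A = -3*6 = -18)
l = 1944 (l = -⅓*(-18)³ = -⅓*(-5832) = 1944)
f = -82 (f = 8 - 90 = -82)
n = -153/12329 (n = 1/(-82 + 217/153) = 1/(-12329/153) = -153/12329 ≈ -0.012410)
(-211485 + C(n)) + 7706*l = (-211485 + 244) + 7706*1944 = -211241 + 14980464 = 14769223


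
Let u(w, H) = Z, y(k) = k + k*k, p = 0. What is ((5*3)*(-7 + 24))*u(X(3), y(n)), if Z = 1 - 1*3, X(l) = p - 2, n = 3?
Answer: -510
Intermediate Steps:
X(l) = -2 (X(l) = 0 - 2 = -2)
y(k) = k + k²
Z = -2 (Z = 1 - 3 = -2)
u(w, H) = -2
((5*3)*(-7 + 24))*u(X(3), y(n)) = ((5*3)*(-7 + 24))*(-2) = (15*17)*(-2) = 255*(-2) = -510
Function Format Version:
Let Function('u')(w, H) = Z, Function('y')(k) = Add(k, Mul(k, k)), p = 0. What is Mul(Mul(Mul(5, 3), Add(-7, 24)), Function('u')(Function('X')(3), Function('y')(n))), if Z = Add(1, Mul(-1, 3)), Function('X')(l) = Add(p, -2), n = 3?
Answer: -510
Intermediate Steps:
Function('X')(l) = -2 (Function('X')(l) = Add(0, -2) = -2)
Function('y')(k) = Add(k, Pow(k, 2))
Z = -2 (Z = Add(1, -3) = -2)
Function('u')(w, H) = -2
Mul(Mul(Mul(5, 3), Add(-7, 24)), Function('u')(Function('X')(3), Function('y')(n))) = Mul(Mul(Mul(5, 3), Add(-7, 24)), -2) = Mul(Mul(15, 17), -2) = Mul(255, -2) = -510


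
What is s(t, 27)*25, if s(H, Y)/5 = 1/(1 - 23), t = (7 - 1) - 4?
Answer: -125/22 ≈ -5.6818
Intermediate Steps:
t = 2 (t = 6 - 4 = 2)
s(H, Y) = -5/22 (s(H, Y) = 5/(1 - 23) = 5/(-22) = 5*(-1/22) = -5/22)
s(t, 27)*25 = -5/22*25 = -125/22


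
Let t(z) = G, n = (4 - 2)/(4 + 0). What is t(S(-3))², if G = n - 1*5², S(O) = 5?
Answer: 2401/4 ≈ 600.25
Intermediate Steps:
n = ½ (n = 2/4 = 2*(¼) = ½ ≈ 0.50000)
G = -49/2 (G = ½ - 1*5² = ½ - 1*25 = ½ - 25 = -49/2 ≈ -24.500)
t(z) = -49/2
t(S(-3))² = (-49/2)² = 2401/4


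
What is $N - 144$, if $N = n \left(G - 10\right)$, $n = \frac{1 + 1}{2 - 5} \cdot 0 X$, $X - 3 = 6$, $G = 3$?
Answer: $-144$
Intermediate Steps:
$X = 9$ ($X = 3 + 6 = 9$)
$n = 0$ ($n = \frac{1 + 1}{2 - 5} \cdot 0 \cdot 9 = \frac{2}{-3} \cdot 0 \cdot 9 = 2 \left(- \frac{1}{3}\right) 0 \cdot 9 = \left(- \frac{2}{3}\right) 0 \cdot 9 = 0 \cdot 9 = 0$)
$N = 0$ ($N = 0 \left(3 - 10\right) = 0 \left(-7\right) = 0$)
$N - 144 = 0 - 144 = -144$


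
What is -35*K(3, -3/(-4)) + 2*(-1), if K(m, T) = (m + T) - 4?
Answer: 27/4 ≈ 6.7500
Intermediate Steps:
K(m, T) = -4 + T + m (K(m, T) = (T + m) - 4 = -4 + T + m)
-35*K(3, -3/(-4)) + 2*(-1) = -35*(-4 - 3/(-4) + 3) + 2*(-1) = -35*(-4 - 3*(-¼) + 3) - 2 = -35*(-4 + ¾ + 3) - 2 = -35*(-¼) - 2 = 35/4 - 2 = 27/4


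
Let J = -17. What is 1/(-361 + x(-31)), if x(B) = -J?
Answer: -1/344 ≈ -0.0029070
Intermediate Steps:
x(B) = 17 (x(B) = -1*(-17) = 17)
1/(-361 + x(-31)) = 1/(-361 + 17) = 1/(-344) = -1/344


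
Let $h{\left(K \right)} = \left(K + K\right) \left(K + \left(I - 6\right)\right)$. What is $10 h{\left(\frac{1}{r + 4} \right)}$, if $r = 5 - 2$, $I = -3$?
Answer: $- \frac{1240}{49} \approx -25.306$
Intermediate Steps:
$r = 3$
$h{\left(K \right)} = 2 K \left(-9 + K\right)$ ($h{\left(K \right)} = \left(K + K\right) \left(K - 9\right) = 2 K \left(K - 9\right) = 2 K \left(-9 + K\right)$)
$10 h{\left(\frac{1}{r + 4} \right)} = 10 \frac{2 \left(-9 + \frac{1}{3 + 4}\right)}{3 + 4} = 10 \frac{2 \left(-9 + \frac{1}{7}\right)}{7} = 10 \cdot 2 \cdot \frac{1}{7} \left(-9 + \frac{1}{7}\right) = 10 \cdot 2 \cdot \frac{1}{7} \left(- \frac{62}{7}\right) = 10 \left(- \frac{124}{49}\right) = - \frac{1240}{49}$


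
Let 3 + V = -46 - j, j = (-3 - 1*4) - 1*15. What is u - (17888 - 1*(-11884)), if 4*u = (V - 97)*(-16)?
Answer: -29276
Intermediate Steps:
j = -22 (j = (-3 - 4) - 15 = -7 - 15 = -22)
V = -27 (V = -3 + (-46 - 1*(-22)) = -3 + (-46 + 22) = -3 - 24 = -27)
u = 496 (u = ((-27 - 97)*(-16))/4 = (-124*(-16))/4 = (1/4)*1984 = 496)
u - (17888 - 1*(-11884)) = 496 - (17888 - 1*(-11884)) = 496 - (17888 + 11884) = 496 - 1*29772 = 496 - 29772 = -29276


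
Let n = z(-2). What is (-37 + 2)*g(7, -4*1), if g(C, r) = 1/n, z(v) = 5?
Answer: -7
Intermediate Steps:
n = 5
g(C, r) = ⅕ (g(C, r) = 1/5 = ⅕)
(-37 + 2)*g(7, -4*1) = (-37 + 2)*(⅕) = -35*⅕ = -7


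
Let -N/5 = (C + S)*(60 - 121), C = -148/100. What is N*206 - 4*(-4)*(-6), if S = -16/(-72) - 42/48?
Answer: -24137717/180 ≈ -1.3410e+5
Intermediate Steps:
C = -37/25 (C = -148*1/100 = -37/25 ≈ -1.4800)
S = -47/72 (S = -16*(-1/72) - 42*1/48 = 2/9 - 7/8 = -47/72 ≈ -0.65278)
N = -234179/360 (N = -5*(-37/25 - 47/72)*(60 - 121) = -(-3839)*(-61)/360 = -5*234179/1800 = -234179/360 ≈ -650.50)
N*206 - 4*(-4)*(-6) = -234179/360*206 - 4*(-4)*(-6) = -24120437/180 + 16*(-6) = -24120437/180 - 96 = -24137717/180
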